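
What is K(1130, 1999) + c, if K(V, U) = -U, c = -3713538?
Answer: -3715537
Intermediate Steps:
K(1130, 1999) + c = -1*1999 - 3713538 = -1999 - 3713538 = -3715537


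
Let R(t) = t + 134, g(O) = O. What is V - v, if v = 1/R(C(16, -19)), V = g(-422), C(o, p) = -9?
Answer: -52751/125 ≈ -422.01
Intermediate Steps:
R(t) = 134 + t
V = -422
v = 1/125 (v = 1/(134 - 9) = 1/125 ≈ 0.0080000)
V - v = -422 - 1*1/125 = -422 - 1/125 = -52751/125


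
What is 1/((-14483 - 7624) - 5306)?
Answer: -1/27413 ≈ -3.6479e-5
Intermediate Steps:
1/((-14483 - 7624) - 5306) = 1/(-22107 - 5306) = 1/(-27413) = -1/27413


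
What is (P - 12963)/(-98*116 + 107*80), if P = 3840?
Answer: 3041/936 ≈ 3.2489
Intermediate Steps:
(P - 12963)/(-98*116 + 107*80) = (3840 - 12963)/(-98*116 + 107*80) = -9123/(-11368 + 8560) = -9123/(-2808) = -9123*(-1/2808) = 3041/936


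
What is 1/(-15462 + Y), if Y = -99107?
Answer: -1/114569 ≈ -8.7284e-6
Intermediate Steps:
1/(-15462 + Y) = 1/(-15462 - 99107) = 1/(-114569) = -1/114569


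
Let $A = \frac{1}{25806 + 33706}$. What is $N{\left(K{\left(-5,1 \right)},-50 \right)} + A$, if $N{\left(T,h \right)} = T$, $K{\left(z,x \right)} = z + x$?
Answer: $- \frac{238047}{59512} \approx -4.0$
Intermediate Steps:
$K{\left(z,x \right)} = x + z$
$A = \frac{1}{59512} \approx 1.6803 \cdot 10^{-5}$
$N{\left(K{\left(-5,1 \right)},-50 \right)} + A = \left(1 - 5\right) + \frac{1}{59512} = -4 + \frac{1}{59512} = - \frac{238047}{59512}$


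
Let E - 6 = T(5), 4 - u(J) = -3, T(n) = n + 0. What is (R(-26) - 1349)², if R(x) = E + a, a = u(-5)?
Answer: 1771561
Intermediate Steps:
T(n) = n
u(J) = 7 (u(J) = 4 - 1*(-3) = 4 + 3 = 7)
E = 11 (E = 6 + 5 = 11)
a = 7
R(x) = 18 (R(x) = 11 + 7 = 18)
(R(-26) - 1349)² = (18 - 1349)² = (-1331)² = 1771561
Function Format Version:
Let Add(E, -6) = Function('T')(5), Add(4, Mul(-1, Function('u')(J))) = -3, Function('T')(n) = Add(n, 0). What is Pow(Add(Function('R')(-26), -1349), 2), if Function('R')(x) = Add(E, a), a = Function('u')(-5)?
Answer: 1771561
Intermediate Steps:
Function('T')(n) = n
Function('u')(J) = 7 (Function('u')(J) = Add(4, Mul(-1, -3)) = Add(4, 3) = 7)
E = 11 (E = Add(6, 5) = 11)
a = 7
Function('R')(x) = 18 (Function('R')(x) = Add(11, 7) = 18)
Pow(Add(Function('R')(-26), -1349), 2) = Pow(Add(18, -1349), 2) = Pow(-1331, 2) = 1771561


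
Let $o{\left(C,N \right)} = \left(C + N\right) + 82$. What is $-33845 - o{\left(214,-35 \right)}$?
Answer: $-34106$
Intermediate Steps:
$o{\left(C,N \right)} = 82 + C + N$
$-33845 - o{\left(214,-35 \right)} = -33845 - \left(82 + 214 - 35\right) = -33845 - 261 = -34106$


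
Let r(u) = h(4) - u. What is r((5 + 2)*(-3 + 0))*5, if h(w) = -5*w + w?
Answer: 25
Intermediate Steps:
h(w) = -4*w
r(u) = -16 - u (r(u) = -4*4 - u = -16 - u)
r((5 + 2)*(-3 + 0))*5 = (-16 - (5 + 2)*(-3 + 0))*5 = (-16 - 7*(-3))*5 = (-16 - 1*(-21))*5 = (-16 + 21)*5 = 5*5 = 25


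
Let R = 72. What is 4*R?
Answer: 288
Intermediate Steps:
4*R = 4*72 = 288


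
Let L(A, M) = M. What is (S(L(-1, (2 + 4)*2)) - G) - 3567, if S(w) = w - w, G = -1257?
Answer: -2310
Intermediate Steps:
S(w) = 0
(S(L(-1, (2 + 4)*2)) - G) - 3567 = (0 - 1*(-1257)) - 3567 = (0 + 1257) - 3567 = 1257 - 3567 = -2310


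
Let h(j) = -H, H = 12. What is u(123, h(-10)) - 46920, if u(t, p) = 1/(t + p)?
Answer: -5208119/111 ≈ -46920.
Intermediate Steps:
h(j) = -12 (h(j) = -1*12 = -12)
u(t, p) = 1/(p + t)
u(123, h(-10)) - 46920 = 1/(-12 + 123) - 46920 = 1/111 - 46920 = -5208119/111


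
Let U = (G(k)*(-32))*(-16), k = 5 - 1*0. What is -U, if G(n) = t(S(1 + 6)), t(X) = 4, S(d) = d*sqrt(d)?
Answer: -2048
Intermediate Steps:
S(d) = d**(3/2)
k = 5 (k = 5 + 0 = 5)
G(n) = 4
U = 2048 (U = (4*(-32))*(-16) = -128*(-16) = 2048)
-U = -1*2048 = -2048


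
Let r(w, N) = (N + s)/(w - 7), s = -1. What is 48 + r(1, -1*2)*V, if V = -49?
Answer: 47/2 ≈ 23.500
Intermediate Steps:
r(w, N) = (-1 + N)/(-7 + w) (r(w, N) = (N - 1)/(w - 7) = (-1 + N)/(-7 + w))
48 + r(1, -1*2)*V = 48 + ((-1 - 1*2)/(-7 + 1))*(-49) = 48 + ((-1 - 2)/(-6))*(-49) = 48 - ⅙*(-3)*(-49) = 48 + (½)*(-49) = 48 - 49/2 = 47/2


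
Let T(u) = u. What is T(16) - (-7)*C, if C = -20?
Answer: -124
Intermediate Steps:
T(16) - (-7)*C = 16 - (-7)*(-20) = 16 - 1*140 = 16 - 140 = -124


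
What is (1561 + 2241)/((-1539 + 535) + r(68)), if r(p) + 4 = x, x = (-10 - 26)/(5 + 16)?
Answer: -13307/3534 ≈ -3.7654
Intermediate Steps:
x = -12/7 (x = -36/21 = -36*1/21 = -12/7 ≈ -1.7143)
r(p) = -40/7 (r(p) = -4 - 12/7 = -40/7)
(1561 + 2241)/((-1539 + 535) + r(68)) = (1561 + 2241)/((-1539 + 535) - 40/7) = 3802/(-1004 - 40/7) = 3802/(-7068/7) = 3802*(-7/7068) = -13307/3534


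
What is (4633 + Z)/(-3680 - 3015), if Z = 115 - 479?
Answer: -4269/6695 ≈ -0.63764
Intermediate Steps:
Z = -364
(4633 + Z)/(-3680 - 3015) = (4633 - 364)/(-3680 - 3015) = 4269/(-6695) = 4269*(-1/6695) = -4269/6695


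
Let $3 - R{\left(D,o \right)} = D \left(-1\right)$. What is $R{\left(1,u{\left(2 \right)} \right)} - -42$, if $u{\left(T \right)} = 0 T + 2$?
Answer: $46$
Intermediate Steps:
$u{\left(T \right)} = 2$ ($u{\left(T \right)} = 0 + 2 = 2$)
$R{\left(D,o \right)} = 3 + D$ ($R{\left(D,o \right)} = 3 - D \left(-1\right) = 3 - - D = 3 + D$)
$R{\left(1,u{\left(2 \right)} \right)} - -42 = \left(3 + 1\right) - -42 = 4 + 42 = 46$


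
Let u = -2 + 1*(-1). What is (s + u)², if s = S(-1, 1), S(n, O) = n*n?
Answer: 4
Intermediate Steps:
u = -3 (u = -2 - 1 = -3)
S(n, O) = n²
s = 1 (s = (-1)² = 1)
(s + u)² = (1 - 3)² = (-2)² = 4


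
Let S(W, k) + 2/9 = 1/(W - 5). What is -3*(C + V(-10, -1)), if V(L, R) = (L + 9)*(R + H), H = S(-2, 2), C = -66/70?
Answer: -19/15 ≈ -1.2667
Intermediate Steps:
C = -33/35 (C = -66*1/70 = -33/35 ≈ -0.94286)
S(W, k) = -2/9 + 1/(-5 + W) (S(W, k) = -2/9 + 1/(W - 5) = -2/9 + 1/(-5 + W))
H = -23/63 (H = (19 - 2*(-2))/(9*(-5 - 2)) = (1/9)*(19 + 4)/(-7) = (1/9)*(-1/7)*23 = -23/63 ≈ -0.36508)
V(L, R) = (9 + L)*(-23/63 + R) (V(L, R) = (L + 9)*(R - 23/63) = (9 + L)*(-23/63 + R))
-3*(C + V(-10, -1)) = -3*(-33/35 + (-23/7 + 9*(-1) - 23/63*(-10) - 10*(-1))) = -3*(-33/35 + (-23/7 - 9 + 230/63 + 10)) = -3*(-33/35 + 86/63) = -3*19/45 = -19/15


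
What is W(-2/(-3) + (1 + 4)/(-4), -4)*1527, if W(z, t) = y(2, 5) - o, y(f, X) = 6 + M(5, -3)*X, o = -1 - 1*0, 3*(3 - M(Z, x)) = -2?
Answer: 38684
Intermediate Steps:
M(Z, x) = 11/3 (M(Z, x) = 3 - ⅓*(-2) = 3 + ⅔ = 11/3)
o = -1 (o = -1 + 0 = -1)
y(f, X) = 6 + 11*X/3
W(z, t) = 76/3 (W(z, t) = (6 + (11/3)*5) - 1*(-1) = (6 + 55/3) + 1 = 73/3 + 1 = 76/3)
W(-2/(-3) + (1 + 4)/(-4), -4)*1527 = (76/3)*1527 = 38684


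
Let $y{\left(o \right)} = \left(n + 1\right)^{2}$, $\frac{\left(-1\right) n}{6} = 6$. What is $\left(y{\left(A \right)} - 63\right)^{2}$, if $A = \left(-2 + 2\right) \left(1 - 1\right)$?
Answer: $1350244$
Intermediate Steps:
$A = 0$ ($A = 0 \cdot 0 = 0$)
$n = -36$ ($n = \left(-6\right) 6 = -36$)
$y{\left(o \right)} = 1225$ ($y{\left(o \right)} = \left(-36 + 1\right)^{2} = \left(-35\right)^{2} = 1225$)
$\left(y{\left(A \right)} - 63\right)^{2} = \left(1225 - 63\right)^{2} = 1162^{2} = 1350244$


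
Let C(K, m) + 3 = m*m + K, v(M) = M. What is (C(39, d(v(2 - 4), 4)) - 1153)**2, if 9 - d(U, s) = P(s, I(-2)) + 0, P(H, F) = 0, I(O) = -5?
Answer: 1073296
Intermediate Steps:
d(U, s) = 9 (d(U, s) = 9 - (0 + 0) = 9 - 1*0 = 9 + 0 = 9)
C(K, m) = -3 + K + m**2 (C(K, m) = -3 + (m*m + K) = -3 + (m**2 + K) = -3 + (K + m**2) = -3 + K + m**2)
(C(39, d(v(2 - 4), 4)) - 1153)**2 = ((-3 + 39 + 9**2) - 1153)**2 = ((-3 + 39 + 81) - 1153)**2 = (117 - 1153)**2 = (-1036)**2 = 1073296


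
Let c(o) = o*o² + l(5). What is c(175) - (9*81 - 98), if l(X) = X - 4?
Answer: 5358745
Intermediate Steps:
l(X) = -4 + X
c(o) = 1 + o³ (c(o) = o*o² + (-4 + 5) = o³ + 1 = 1 + o³)
c(175) - (9*81 - 98) = (1 + 175³) - (9*81 - 98) = (1 + 5359375) - (729 - 98) = 5359376 - 1*631 = 5359376 - 631 = 5358745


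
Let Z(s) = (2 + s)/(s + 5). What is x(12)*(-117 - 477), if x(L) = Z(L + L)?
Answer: -15444/29 ≈ -532.55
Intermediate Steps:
Z(s) = (2 + s)/(5 + s)
x(L) = (2 + 2*L)/(5 + 2*L) (x(L) = (2 + (L + L))/(5 + (L + L)) = (2 + 2*L)/(5 + 2*L))
x(12)*(-117 - 477) = (2*(1 + 12)/(5 + 2*12))*(-117 - 477) = (2*13/(5 + 24))*(-594) = (2*13/29)*(-594) = (2*(1/29)*13)*(-594) = (26/29)*(-594) = -15444/29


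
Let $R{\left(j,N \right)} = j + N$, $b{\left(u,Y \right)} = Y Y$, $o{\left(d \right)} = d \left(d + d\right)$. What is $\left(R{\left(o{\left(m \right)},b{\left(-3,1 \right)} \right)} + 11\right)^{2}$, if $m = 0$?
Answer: $144$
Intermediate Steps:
$o{\left(d \right)} = 2 d^{2}$ ($o{\left(d \right)} = d 2 d = 2 d^{2}$)
$b{\left(u,Y \right)} = Y^{2}$
$R{\left(j,N \right)} = N + j$
$\left(R{\left(o{\left(m \right)},b{\left(-3,1 \right)} \right)} + 11\right)^{2} = \left(\left(1^{2} + 2 \cdot 0^{2}\right) + 11\right)^{2} = \left(\left(1 + 2 \cdot 0\right) + 11\right)^{2} = \left(\left(1 + 0\right) + 11\right)^{2} = \left(1 + 11\right)^{2} = 12^{2} = 144$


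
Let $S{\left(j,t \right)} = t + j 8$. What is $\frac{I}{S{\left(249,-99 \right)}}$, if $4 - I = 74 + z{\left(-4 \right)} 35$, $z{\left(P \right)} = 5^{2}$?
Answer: $- \frac{315}{631} \approx -0.49921$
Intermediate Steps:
$z{\left(P \right)} = 25$
$S{\left(j,t \right)} = t + 8 j$
$I = -945$ ($I = 4 - \left(74 + 25 \cdot 35\right) = 4 - \left(74 + 875\right) = 4 - 949 = -945$)
$\frac{I}{S{\left(249,-99 \right)}} = - \frac{945}{-99 + 8 \cdot 249} = - \frac{945}{-99 + 1992} = - \frac{945}{1893} = \left(-945\right) \frac{1}{1893} = - \frac{315}{631}$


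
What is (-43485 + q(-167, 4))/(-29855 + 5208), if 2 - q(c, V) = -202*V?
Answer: 42675/24647 ≈ 1.7314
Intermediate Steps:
q(c, V) = 2 + 202*V (q(c, V) = 2 - (-202)*V = 2 + 202*V)
(-43485 + q(-167, 4))/(-29855 + 5208) = (-43485 + (2 + 202*4))/(-29855 + 5208) = (-43485 + (2 + 808))/(-24647) = (-43485 + 810)*(-1/24647) = -42675*(-1/24647) = 42675/24647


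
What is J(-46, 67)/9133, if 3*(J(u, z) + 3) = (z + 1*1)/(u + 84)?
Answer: -137/520581 ≈ -0.00026317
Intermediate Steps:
J(u, z) = -3 + (1 + z)/(3*(84 + u)) (J(u, z) = -3 + ((z + 1*1)/(u + 84))/3 = -3 + ((z + 1)/(84 + u))/3 = -3 + ((1 + z)/(84 + u))/3 = -3 + (1 + z)/(3*(84 + u)))
J(-46, 67)/9133 = ((-755 + 67 - 9*(-46))/(3*(84 - 46)))/9133 = ((⅓)*(-755 + 67 + 414)/38)*(1/9133) = ((⅓)*(1/38)*(-274))*(1/9133) = -137/57*1/9133 = -137/520581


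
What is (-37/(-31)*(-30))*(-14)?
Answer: 15540/31 ≈ 501.29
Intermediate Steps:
(-37/(-31)*(-30))*(-14) = (-37*(-1/31)*(-30))*(-14) = ((37/31)*(-30))*(-14) = -1110/31*(-14) = 15540/31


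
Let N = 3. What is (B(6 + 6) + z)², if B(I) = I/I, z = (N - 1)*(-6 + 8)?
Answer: 25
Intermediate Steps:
z = 4 (z = (3 - 1)*(-6 + 8) = 2*2 = 4)
B(I) = 1
(B(6 + 6) + z)² = (1 + 4)² = 5² = 25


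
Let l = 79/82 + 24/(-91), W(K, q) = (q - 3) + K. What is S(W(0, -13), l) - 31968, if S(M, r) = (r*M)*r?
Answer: -445115135812/13920361 ≈ -31976.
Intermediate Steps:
W(K, q) = -3 + K + q (W(K, q) = (-3 + q) + K = -3 + K + q)
l = 5221/7462 (l = 79*(1/82) + 24*(-1/91) = 79/82 - 24/91 = 5221/7462 ≈ 0.69968)
S(M, r) = M*r² (S(M, r) = (M*r)*r = M*r²)
S(W(0, -13), l) - 31968 = (-3 + 0 - 13)*(5221/7462)² - 31968 = -16*27258841/55681444 - 31968 = -109035364/13920361 - 31968 = -445115135812/13920361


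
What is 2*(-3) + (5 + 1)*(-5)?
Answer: -36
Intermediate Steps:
2*(-3) + (5 + 1)*(-5) = -6 + 6*(-5) = -6 - 30 = -36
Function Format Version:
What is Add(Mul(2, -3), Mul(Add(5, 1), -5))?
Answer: -36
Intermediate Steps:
Add(Mul(2, -3), Mul(Add(5, 1), -5)) = Add(-6, Mul(6, -5)) = Add(-6, -30) = -36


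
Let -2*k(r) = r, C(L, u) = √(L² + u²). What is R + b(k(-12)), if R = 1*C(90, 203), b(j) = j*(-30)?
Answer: -180 + √49309 ≈ 42.056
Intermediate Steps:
k(r) = -r/2
b(j) = -30*j
R = √49309 (R = 1*√(90² + 203²) = 1*√(8100 + 41209) = 1*√49309 = √49309 ≈ 222.06)
R + b(k(-12)) = √49309 - (-15)*(-12) = √49309 - 30*6 = √49309 - 180 = -180 + √49309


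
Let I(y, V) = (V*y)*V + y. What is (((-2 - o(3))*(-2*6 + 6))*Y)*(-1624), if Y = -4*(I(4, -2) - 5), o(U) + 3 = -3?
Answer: -2338560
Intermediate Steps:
I(y, V) = y + y*V**2 (I(y, V) = y*V**2 + y = y + y*V**2)
o(U) = -6 (o(U) = -3 - 3 = -6)
Y = -60 (Y = -4*(4*(1 + (-2)**2) - 5) = -4*(4*(1 + 4) - 5) = -4*(4*5 - 5) = -4*(20 - 5) = -4*15 = -60)
(((-2 - o(3))*(-2*6 + 6))*Y)*(-1624) = (((-2 - 1*(-6))*(-2*6 + 6))*(-60))*(-1624) = (((-2 + 6)*(-12 + 6))*(-60))*(-1624) = ((4*(-6))*(-60))*(-1624) = -24*(-60)*(-1624) = 1440*(-1624) = -2338560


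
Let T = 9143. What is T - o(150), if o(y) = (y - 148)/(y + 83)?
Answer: 2130317/233 ≈ 9143.0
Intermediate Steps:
o(y) = (-148 + y)/(83 + y)
T - o(150) = 9143 - (-148 + 150)/(83 + 150) = 9143 - 2/233 = 2130317/233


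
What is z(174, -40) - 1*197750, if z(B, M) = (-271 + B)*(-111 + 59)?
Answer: -192706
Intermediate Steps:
z(B, M) = 14092 - 52*B (z(B, M) = (-271 + B)*(-52) = 14092 - 52*B)
z(174, -40) - 1*197750 = (14092 - 52*174) - 1*197750 = (14092 - 9048) - 197750 = 5044 - 197750 = -192706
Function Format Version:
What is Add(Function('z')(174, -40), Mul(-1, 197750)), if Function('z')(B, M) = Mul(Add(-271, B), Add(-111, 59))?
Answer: -192706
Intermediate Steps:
Function('z')(B, M) = Add(14092, Mul(-52, B)) (Function('z')(B, M) = Mul(Add(-271, B), -52) = Add(14092, Mul(-52, B)))
Add(Function('z')(174, -40), Mul(-1, 197750)) = Add(Add(14092, Mul(-52, 174)), Mul(-1, 197750)) = Add(Add(14092, -9048), -197750) = Add(5044, -197750) = -192706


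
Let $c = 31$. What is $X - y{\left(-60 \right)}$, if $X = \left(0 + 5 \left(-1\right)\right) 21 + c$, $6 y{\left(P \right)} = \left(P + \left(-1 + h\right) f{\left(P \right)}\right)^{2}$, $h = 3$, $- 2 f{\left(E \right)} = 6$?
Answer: $-800$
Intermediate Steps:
$f{\left(E \right)} = -3$ ($f{\left(E \right)} = \left(- \frac{1}{2}\right) 6 = -3$)
$y{\left(P \right)} = \frac{\left(-6 + P\right)^{2}}{6}$ ($y{\left(P \right)} = \frac{\left(P + \left(-1 + 3\right) \left(-3\right)\right)^{2}}{6} = \frac{\left(P + 2 \left(-3\right)\right)^{2}}{6} = \frac{\left(P - 6\right)^{2}}{6} = \frac{\left(-6 + P\right)^{2}}{6}$)
$X = -74$ ($X = \left(0 + 5 \left(-1\right)\right) 21 + 31 = \left(0 - 5\right) 21 + 31 = \left(-5\right) 21 + 31 = -105 + 31 = -74$)
$X - y{\left(-60 \right)} = -74 - \frac{\left(-6 - 60\right)^{2}}{6} = -74 - \frac{\left(-66\right)^{2}}{6} = -74 - \frac{1}{6} \cdot 4356 = -74 - 726 = -800$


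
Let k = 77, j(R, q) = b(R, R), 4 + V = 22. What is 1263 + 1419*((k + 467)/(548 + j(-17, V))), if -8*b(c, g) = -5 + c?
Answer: 5870133/2203 ≈ 2664.6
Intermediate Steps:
V = 18 (V = -4 + 22 = 18)
b(c, g) = 5/8 - c/8 (b(c, g) = -(-5 + c)/8 = 5/8 - c/8)
j(R, q) = 5/8 - R/8
1263 + 1419*((k + 467)/(548 + j(-17, V))) = 1263 + 1419*((77 + 467)/(548 + (5/8 - ⅛*(-17)))) = 1263 + 1419*(544/(548 + (5/8 + 17/8))) = 1263 + 1419*(544/(548 + 11/4)) = 1263 + 1419*(544/(2203/4)) = 1263 + 1419*(544*(4/2203)) = 1263 + 1419*(2176/2203) = 1263 + 3087744/2203 = 5870133/2203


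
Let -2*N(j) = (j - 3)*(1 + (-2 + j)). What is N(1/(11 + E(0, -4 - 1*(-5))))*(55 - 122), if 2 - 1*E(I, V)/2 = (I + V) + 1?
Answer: 10720/121 ≈ 88.595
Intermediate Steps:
E(I, V) = 2 - 2*I - 2*V (E(I, V) = 4 - 2*((I + V) + 1) = 4 - 2*(1 + I + V) = 4 + (-2 - 2*I - 2*V) = 2 - 2*I - 2*V)
N(j) = -(-1 + j)*(-3 + j)/2 (N(j) = -(j - 3)*(1 + (-2 + j))/2 = -(-3 + j)*(-1 + j)/2 = -(-1 + j)*(-3 + j)/2)
N(1/(11 + E(0, -4 - 1*(-5))))*(55 - 122) = (-3/2 + 2/(11 + (2 - 2*0 - 2*(-4 - 1*(-5)))) - 1/(2*(11 + (2 - 2*0 - 2*(-4 - 1*(-5))))**2))*(55 - 122) = (-3/2 + 2/(11 + (2 + 0 - 2*(-4 + 5))) - 1/(2*(11 + (2 + 0 - 2*(-4 + 5)))**2))*(-67) = (-3/2 + 2/(11 + (2 + 0 - 2*1)) - 1/(2*(11 + (2 + 0 - 2*1))**2))*(-67) = (-3/2 + 2/(11 + (2 + 0 - 2)) - 1/(2*(11 + (2 + 0 - 2))**2))*(-67) = (-3/2 + 2/(11 + 0) - 1/(2*(11 + 0)**2))*(-67) = (-3/2 + 2/11 - (1/11)**2/2)*(-67) = (-3/2 + 2*(1/11) - (1/11)**2/2)*(-67) = (-3/2 + 2/11 - 1/2*1/121)*(-67) = (-3/2 + 2/11 - 1/242)*(-67) = -160/121*(-67) = 10720/121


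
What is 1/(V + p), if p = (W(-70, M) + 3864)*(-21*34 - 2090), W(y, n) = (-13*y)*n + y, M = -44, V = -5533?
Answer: 1/101628251 ≈ 9.8398e-9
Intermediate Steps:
W(y, n) = y - 13*n*y (W(y, n) = -13*n*y + y = y - 13*n*y)
p = 101633784 (p = (-70*(1 - 13*(-44)) + 3864)*(-21*34 - 2090) = (-70*(1 + 572) + 3864)*(-714 - 2090) = (-70*573 + 3864)*(-2804) = (-40110 + 3864)*(-2804) = -36246*(-2804) = 101633784)
1/(V + p) = 1/(-5533 + 101633784) = 1/101628251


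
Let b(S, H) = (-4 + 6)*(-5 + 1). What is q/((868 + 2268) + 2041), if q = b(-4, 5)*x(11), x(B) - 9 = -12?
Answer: 24/5177 ≈ 0.0046359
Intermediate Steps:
x(B) = -3 (x(B) = 9 - 12 = -3)
b(S, H) = -8 (b(S, H) = 2*(-4) = -8)
q = 24 (q = -8*(-3) = 24)
q/((868 + 2268) + 2041) = 24/((868 + 2268) + 2041) = 24/(3136 + 2041) = 24/5177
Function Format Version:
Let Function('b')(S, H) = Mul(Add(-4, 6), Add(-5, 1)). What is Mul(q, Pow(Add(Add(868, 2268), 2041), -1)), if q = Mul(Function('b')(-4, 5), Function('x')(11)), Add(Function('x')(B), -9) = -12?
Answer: Rational(24, 5177) ≈ 0.0046359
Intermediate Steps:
Function('x')(B) = -3 (Function('x')(B) = Add(9, -12) = -3)
Function('b')(S, H) = -8 (Function('b')(S, H) = Mul(2, -4) = -8)
q = 24 (q = Mul(-8, -3) = 24)
Mul(q, Pow(Add(Add(868, 2268), 2041), -1)) = Mul(24, Pow(Add(Add(868, 2268), 2041), -1)) = Mul(24, Pow(Add(3136, 2041), -1)) = Mul(24, Pow(5177, -1)) = Mul(24, Rational(1, 5177)) = Rational(24, 5177)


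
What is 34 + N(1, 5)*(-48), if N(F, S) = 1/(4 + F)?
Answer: 122/5 ≈ 24.400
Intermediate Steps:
34 + N(1, 5)*(-48) = 34 - 48/(4 + 1) = 34 - 48/5 = 122/5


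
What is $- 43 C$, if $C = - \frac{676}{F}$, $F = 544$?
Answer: $\frac{7267}{136} \approx 53.434$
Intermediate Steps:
$C = - \frac{169}{136}$ ($C = - \frac{676}{544} = \left(-676\right) \frac{1}{544} = - \frac{169}{136} \approx -1.2426$)
$- 43 C = \left(-43\right) \left(- \frac{169}{136}\right) = \frac{7267}{136}$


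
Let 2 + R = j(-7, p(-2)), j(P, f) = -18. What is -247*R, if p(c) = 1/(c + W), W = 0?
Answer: 4940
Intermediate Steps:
p(c) = 1/c (p(c) = 1/(c + 0) = 1/c)
R = -20 (R = -2 - 18 = -20)
-247*R = -247*(-20) = 4940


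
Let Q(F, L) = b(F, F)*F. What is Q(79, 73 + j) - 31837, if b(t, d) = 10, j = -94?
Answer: -31047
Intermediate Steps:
Q(F, L) = 10*F
Q(79, 73 + j) - 31837 = 10*79 - 31837 = 790 - 31837 = -31047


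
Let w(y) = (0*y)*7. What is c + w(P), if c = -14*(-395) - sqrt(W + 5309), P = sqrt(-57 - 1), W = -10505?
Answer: 5530 - 2*I*sqrt(1299) ≈ 5530.0 - 72.083*I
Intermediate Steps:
P = I*sqrt(58) (P = sqrt(-58) = I*sqrt(58) ≈ 7.6158*I)
w(y) = 0 (w(y) = 0*7 = 0)
c = 5530 - 2*I*sqrt(1299) (c = -14*(-395) - sqrt(-10505 + 5309) = 5530 - sqrt(-5196) = 5530 - 2*I*sqrt(1299) ≈ 5530.0 - 72.083*I)
c + w(P) = (5530 - 2*I*sqrt(1299)) + 0 = 5530 - 2*I*sqrt(1299)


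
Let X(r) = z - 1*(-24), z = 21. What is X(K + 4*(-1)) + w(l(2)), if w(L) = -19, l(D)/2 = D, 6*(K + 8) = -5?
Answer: 26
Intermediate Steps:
K = -53/6 (K = -8 + (⅙)*(-5) = -8 - ⅚ = -53/6 ≈ -8.8333)
l(D) = 2*D
X(r) = 45 (X(r) = 21 - 1*(-24) = 21 + 24 = 45)
X(K + 4*(-1)) + w(l(2)) = 45 - 19 = 26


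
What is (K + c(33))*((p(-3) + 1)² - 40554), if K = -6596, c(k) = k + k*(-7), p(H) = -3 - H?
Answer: 275517082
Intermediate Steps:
c(k) = -6*k (c(k) = k - 7*k = -6*k)
(K + c(33))*((p(-3) + 1)² - 40554) = (-6596 - 6*33)*(((-3 - 1*(-3)) + 1)² - 40554) = (-6596 - 198)*(((-3 + 3) + 1)² - 40554) = -6794*((0 + 1)² - 40554) = -6794*(1² - 40554) = -6794*(1 - 40554) = -6794*(-40553) = 275517082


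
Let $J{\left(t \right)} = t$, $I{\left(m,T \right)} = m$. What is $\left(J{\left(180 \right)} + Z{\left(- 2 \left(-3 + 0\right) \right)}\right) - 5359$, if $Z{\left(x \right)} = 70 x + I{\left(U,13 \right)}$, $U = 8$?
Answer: $-4751$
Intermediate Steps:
$Z{\left(x \right)} = 8 + 70 x$ ($Z{\left(x \right)} = 70 x + 8 = 8 + 70 x$)
$\left(J{\left(180 \right)} + Z{\left(- 2 \left(-3 + 0\right) \right)}\right) - 5359 = \left(180 + \left(8 + 70 \left(- 2 \left(-3 + 0\right)\right)\right)\right) - 5359 = \left(180 + \left(8 + 70 \left(\left(-2\right) \left(-3\right)\right)\right)\right) - 5359 = \left(180 + \left(8 + 70 \cdot 6\right)\right) - 5359 = \left(180 + \left(8 + 420\right)\right) - 5359 = \left(180 + 428\right) - 5359 = 608 - 5359 = -4751$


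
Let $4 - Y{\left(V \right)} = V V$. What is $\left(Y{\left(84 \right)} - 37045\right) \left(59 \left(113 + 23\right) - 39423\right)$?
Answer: $1384601703$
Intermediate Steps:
$Y{\left(V \right)} = 4 - V^{2}$ ($Y{\left(V \right)} = 4 - V V = 4 - V^{2}$)
$\left(Y{\left(84 \right)} - 37045\right) \left(59 \left(113 + 23\right) - 39423\right) = \left(\left(4 - 84^{2}\right) - 37045\right) \left(59 \left(113 + 23\right) - 39423\right) = \left(\left(4 - 7056\right) - 37045\right) \left(59 \cdot 136 - 39423\right) = \left(\left(4 - 7056\right) - 37045\right) \left(8024 - 39423\right) = \left(-7052 - 37045\right) \left(-31399\right) = \left(-44097\right) \left(-31399\right) = 1384601703$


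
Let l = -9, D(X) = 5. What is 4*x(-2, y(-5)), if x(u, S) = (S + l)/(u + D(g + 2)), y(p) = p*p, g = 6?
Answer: 64/3 ≈ 21.333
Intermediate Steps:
y(p) = p²
x(u, S) = (-9 + S)/(5 + u) (x(u, S) = (S - 9)/(u + 5) = (-9 + S)/(5 + u))
4*x(-2, y(-5)) = 4*((-9 + (-5)²)/(5 - 2)) = 4*((-9 + 25)/3) = 4*((⅓)*16) = 4*(16/3) = 64/3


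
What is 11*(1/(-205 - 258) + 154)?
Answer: 784311/463 ≈ 1694.0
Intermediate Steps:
11*(1/(-205 - 258) + 154) = 11*(1/(-463) + 154) = 11*(-1/463 + 154) = 11*(71301/463) = 784311/463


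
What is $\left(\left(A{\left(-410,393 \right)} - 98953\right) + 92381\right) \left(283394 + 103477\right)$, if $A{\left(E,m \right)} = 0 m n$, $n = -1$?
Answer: $-2542516212$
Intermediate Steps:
$A{\left(E,m \right)} = 0$ ($A{\left(E,m \right)} = 0 m \left(-1\right) = 0 \left(-1\right) = 0$)
$\left(\left(A{\left(-410,393 \right)} - 98953\right) + 92381\right) \left(283394 + 103477\right) = \left(\left(0 - 98953\right) + 92381\right) \left(283394 + 103477\right) = \left(\left(0 - 98953\right) + 92381\right) 386871 = \left(-98953 + 92381\right) 386871 = \left(-6572\right) 386871 = -2542516212$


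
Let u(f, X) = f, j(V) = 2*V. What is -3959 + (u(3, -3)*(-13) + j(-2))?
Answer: -4002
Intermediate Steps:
-3959 + (u(3, -3)*(-13) + j(-2)) = -3959 + (3*(-13) + 2*(-2)) = -3959 + (-39 - 4) = -3959 - 43 = -4002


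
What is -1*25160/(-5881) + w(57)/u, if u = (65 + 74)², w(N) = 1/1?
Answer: 486122241/113626801 ≈ 4.2782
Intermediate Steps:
w(N) = 1
u = 19321 (u = 139² = 19321)
-1*25160/(-5881) + w(57)/u = -1*25160/(-5881) + 1/19321 = -25160*(-1/5881) + 1*(1/19321) = 25160/5881 + 1/19321 = 486122241/113626801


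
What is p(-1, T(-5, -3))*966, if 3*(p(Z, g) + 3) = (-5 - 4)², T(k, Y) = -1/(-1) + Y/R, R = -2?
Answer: 23184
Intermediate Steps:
T(k, Y) = 1 - Y/2 (T(k, Y) = -1/(-1) + Y/(-2) = -1*(-1) + Y*(-½) = 1 - Y/2)
p(Z, g) = 24 (p(Z, g) = -3 + (-5 - 4)²/3 = -3 + (⅓)*(-9)² = -3 + (⅓)*81 = -3 + 27 = 24)
p(-1, T(-5, -3))*966 = 24*966 = 23184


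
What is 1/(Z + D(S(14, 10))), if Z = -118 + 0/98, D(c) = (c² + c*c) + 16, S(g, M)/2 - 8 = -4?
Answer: 1/26 ≈ 0.038462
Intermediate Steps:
S(g, M) = 8 (S(g, M) = 16 + 2*(-4) = 16 - 8 = 8)
D(c) = 16 + 2*c² (D(c) = (c² + c²) + 16 = 2*c² + 16 = 16 + 2*c²)
Z = -118 (Z = -118 + 0*(1/98) = -118 + 0 = -118)
1/(Z + D(S(14, 10))) = 1/(-118 + (16 + 2*8²)) = 1/(-118 + (16 + 2*64)) = 1/(-118 + (16 + 128)) = 1/(-118 + 144) = 1/26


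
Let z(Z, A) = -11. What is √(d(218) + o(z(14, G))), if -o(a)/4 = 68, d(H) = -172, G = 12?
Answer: 2*I*√111 ≈ 21.071*I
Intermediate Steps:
o(a) = -272 (o(a) = -4*68 = -272)
√(d(218) + o(z(14, G))) = √(-172 - 272) = √(-444) = 2*I*√111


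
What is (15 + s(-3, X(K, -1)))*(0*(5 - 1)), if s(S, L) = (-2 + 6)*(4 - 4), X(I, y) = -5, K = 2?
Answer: 0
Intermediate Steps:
s(S, L) = 0 (s(S, L) = 4*0 = 0)
(15 + s(-3, X(K, -1)))*(0*(5 - 1)) = (15 + 0)*(0*(5 - 1)) = 15*(0*4) = 15*0 = 0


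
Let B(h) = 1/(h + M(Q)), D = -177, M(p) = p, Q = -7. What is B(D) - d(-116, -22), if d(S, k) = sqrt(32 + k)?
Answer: -1/184 - sqrt(10) ≈ -3.1677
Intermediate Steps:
B(h) = 1/(-7 + h) (B(h) = 1/(h - 7) = 1/(-7 + h))
B(D) - d(-116, -22) = 1/(-7 - 177) - sqrt(32 - 22) = 1/(-184) - sqrt(10) = -1/184 - sqrt(10)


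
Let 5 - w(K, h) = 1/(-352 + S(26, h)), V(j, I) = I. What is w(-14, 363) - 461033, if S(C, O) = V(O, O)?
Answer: -5071309/11 ≈ -4.6103e+5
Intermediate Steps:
S(C, O) = O
w(K, h) = 5 - 1/(-352 + h)
w(-14, 363) - 461033 = (-1761 + 5*363)/(-352 + 363) - 461033 = (-1761 + 1815)/11 - 461033 = (1/11)*54 - 461033 = 54/11 - 461033 = -5071309/11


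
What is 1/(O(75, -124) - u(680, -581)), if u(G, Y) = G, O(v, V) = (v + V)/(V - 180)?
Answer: -304/206671 ≈ -0.0014709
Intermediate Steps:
O(v, V) = (V + v)/(-180 + V)
1/(O(75, -124) - u(680, -581)) = 1/((-124 + 75)/(-180 - 124) - 1*680) = 1/(-49/(-304) - 680) = 1/(-1/304*(-49) - 680) = 1/(49/304 - 680) = 1/(-206671/304) = -304/206671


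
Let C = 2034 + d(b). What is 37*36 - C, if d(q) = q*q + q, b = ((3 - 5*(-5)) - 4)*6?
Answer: -21582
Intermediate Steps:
b = 144 (b = ((3 + 25) - 4)*6 = (28 - 4)*6 = 24*6 = 144)
d(q) = q + q² (d(q) = q² + q = q + q²)
C = 22914 (C = 2034 + 144*(1 + 144) = 2034 + 144*145 = 2034 + 20880 = 22914)
37*36 - C = 37*36 - 1*22914 = 1332 - 22914 = -21582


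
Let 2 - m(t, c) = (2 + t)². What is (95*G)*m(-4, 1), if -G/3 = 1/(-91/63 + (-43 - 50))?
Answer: -513/85 ≈ -6.0353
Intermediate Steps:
m(t, c) = 2 - (2 + t)²
G = 27/850 (G = -3/(-91/63 + (-43 - 50)) = -3/(-91*1/63 - 93) = -3/(-13/9 - 93) = -3/(-850/9) = -3*(-9/850) = 27/850 ≈ 0.031765)
(95*G)*m(-4, 1) = (95*(27/850))*(2 - (2 - 4)²) = 513*(2 - 1*(-2)²)/170 = 513*(2 - 1*4)/170 = 513*(2 - 4)/170 = (513/170)*(-2) = -513/85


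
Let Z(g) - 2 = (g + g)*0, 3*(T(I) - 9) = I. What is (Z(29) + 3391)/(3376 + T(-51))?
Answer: 3393/3368 ≈ 1.0074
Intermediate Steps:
T(I) = 9 + I/3
Z(g) = 2 (Z(g) = 2 + (g + g)*0 = 2 + (2*g)*0 = 2 + 0 = 2)
(Z(29) + 3391)/(3376 + T(-51)) = (2 + 3391)/(3376 + (9 + (⅓)*(-51))) = 3393/(3376 + (9 - 17)) = 3393/(3376 - 8) = 3393/3368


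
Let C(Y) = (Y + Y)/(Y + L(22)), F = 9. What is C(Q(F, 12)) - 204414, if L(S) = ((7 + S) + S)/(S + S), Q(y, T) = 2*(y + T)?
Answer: -129392830/633 ≈ -2.0441e+5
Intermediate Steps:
Q(y, T) = 2*T + 2*y (Q(y, T) = 2*(T + y) = 2*T + 2*y)
L(S) = (7 + 2*S)/(2*S) (L(S) = (7 + 2*S)/((2*S)) = (7 + 2*S)*(1/(2*S)) = (7 + 2*S)/(2*S))
C(Y) = 2*Y/(51/44 + Y) (C(Y) = (Y + Y)/(Y + (7/2 + 22)/22) = (2*Y)/(Y + (1/22)*(51/2)) = (2*Y)/(Y + 51/44) = (2*Y)/(51/44 + Y) = 2*Y/(51/44 + Y))
C(Q(F, 12)) - 204414 = 88*(2*12 + 2*9)/(51 + 44*(2*12 + 2*9)) - 204414 = 88*(24 + 18)/(51 + 44*(24 + 18)) - 204414 = 88*42/(51 + 44*42) - 204414 = 88*42/(51 + 1848) - 204414 = 88*42/1899 - 204414 = 88*42*(1/1899) - 204414 = 1232/633 - 204414 = -129392830/633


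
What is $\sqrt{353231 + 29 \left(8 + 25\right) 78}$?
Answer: $\sqrt{427877} \approx 654.12$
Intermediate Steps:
$\sqrt{353231 + 29 \left(8 + 25\right) 78} = \sqrt{353231 + 29 \cdot 33 \cdot 78} = \sqrt{353231 + 957 \cdot 78} = \sqrt{353231 + 74646} = \sqrt{427877}$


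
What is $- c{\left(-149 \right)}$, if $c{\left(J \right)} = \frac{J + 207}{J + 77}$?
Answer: $\frac{29}{36} \approx 0.80556$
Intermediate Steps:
$c{\left(J \right)} = \frac{207 + J}{77 + J}$
$- c{\left(-149 \right)} = - \frac{207 - 149}{77 - 149} = - \frac{58}{-72} = - \frac{\left(-1\right) 58}{72} = \left(-1\right) \left(- \frac{29}{36}\right) = \frac{29}{36}$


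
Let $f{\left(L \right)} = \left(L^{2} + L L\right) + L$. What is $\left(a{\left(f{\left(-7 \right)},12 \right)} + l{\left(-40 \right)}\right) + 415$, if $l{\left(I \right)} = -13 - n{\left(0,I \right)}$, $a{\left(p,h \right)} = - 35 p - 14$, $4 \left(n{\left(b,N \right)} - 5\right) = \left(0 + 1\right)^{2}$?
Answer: $- \frac{11209}{4} \approx -2802.3$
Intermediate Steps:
$f{\left(L \right)} = L + 2 L^{2}$ ($f{\left(L \right)} = \left(L^{2} + L^{2}\right) + L = 2 L^{2} + L = L + 2 L^{2}$)
$n{\left(b,N \right)} = \frac{21}{4}$ ($n{\left(b,N \right)} = 5 + \frac{\left(0 + 1\right)^{2}}{4} = 5 + \frac{1^{2}}{4} = 5 + \frac{1}{4} \cdot 1 = 5 + \frac{1}{4} = \frac{21}{4}$)
$a{\left(p,h \right)} = -14 - 35 p$
$l{\left(I \right)} = - \frac{73}{4}$ ($l{\left(I \right)} = -13 - \frac{21}{4} = - \frac{73}{4}$)
$\left(a{\left(f{\left(-7 \right)},12 \right)} + l{\left(-40 \right)}\right) + 415 = \left(\left(-14 - 35 \left(- 7 \left(1 + 2 \left(-7\right)\right)\right)\right) - \frac{73}{4}\right) + 415 = \left(\left(-14 - 35 \left(- 7 \left(1 - 14\right)\right)\right) - \frac{73}{4}\right) + 415 = \left(\left(-14 - 35 \left(\left(-7\right) \left(-13\right)\right)\right) - \frac{73}{4}\right) + 415 = \left(\left(-14 - 3185\right) - \frac{73}{4}\right) + 415 = \left(-3199 - \frac{73}{4}\right) + 415 = - \frac{12869}{4} + 415 = - \frac{11209}{4}$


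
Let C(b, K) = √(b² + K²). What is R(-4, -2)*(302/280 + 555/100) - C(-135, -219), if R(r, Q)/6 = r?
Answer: -5568/35 - 3*√7354 ≈ -416.35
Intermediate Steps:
R(r, Q) = 6*r
C(b, K) = √(K² + b²)
R(-4, -2)*(302/280 + 555/100) - C(-135, -219) = (6*(-4))*(302/280 + 555/100) - √((-219)² + (-135)²) = -24*(302*(1/280) + 555*(1/100)) - √(47961 + 18225) = -24*(151/140 + 111/20) - √66186 = -24*232/35 - 3*√7354 = -5568/35 - 3*√7354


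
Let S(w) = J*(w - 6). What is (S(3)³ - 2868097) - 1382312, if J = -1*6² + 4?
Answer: -3365673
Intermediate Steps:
J = -32 (J = -1*36 + 4 = -36 + 4 = -32)
S(w) = 192 - 32*w (S(w) = -32*(w - 6) = -32*(-6 + w) = 192 - 32*w)
(S(3)³ - 2868097) - 1382312 = ((192 - 32*3)³ - 2868097) - 1382312 = ((192 - 96)³ - 2868097) - 1382312 = (96³ - 2868097) - 1382312 = (884736 - 2868097) - 1382312 = -1983361 - 1382312 = -3365673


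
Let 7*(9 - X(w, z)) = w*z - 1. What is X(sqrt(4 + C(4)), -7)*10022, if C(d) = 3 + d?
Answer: 641408/7 + 10022*sqrt(11) ≈ 1.2487e+5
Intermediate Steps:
X(w, z) = 64/7 - w*z/7 (X(w, z) = 9 - (w*z - 1)/7 = 9 - (-1 + w*z)/7 = 9 + (1/7 - w*z/7) = 64/7 - w*z/7)
X(sqrt(4 + C(4)), -7)*10022 = (64/7 - 1/7*sqrt(4 + (3 + 4))*(-7))*10022 = (64/7 - 1/7*sqrt(4 + 7)*(-7))*10022 = (64/7 - 1/7*sqrt(11)*(-7))*10022 = (64/7 + sqrt(11))*10022 = 641408/7 + 10022*sqrt(11)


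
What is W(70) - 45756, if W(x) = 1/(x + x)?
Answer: -6405839/140 ≈ -45756.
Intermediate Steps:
W(x) = 1/(2*x)
W(70) - 45756 = (1/2)/70 - 45756 = (1/2)*(1/70) - 45756 = 1/140 - 45756 = -6405839/140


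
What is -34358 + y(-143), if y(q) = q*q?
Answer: -13909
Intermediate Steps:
y(q) = q**2
-34358 + y(-143) = -34358 + (-143)**2 = -34358 + 20449 = -13909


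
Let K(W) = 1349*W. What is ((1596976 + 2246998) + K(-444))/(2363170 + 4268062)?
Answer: 1622509/3315616 ≈ 0.48935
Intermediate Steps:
((1596976 + 2246998) + K(-444))/(2363170 + 4268062) = ((1596976 + 2246998) + 1349*(-444))/(2363170 + 4268062) = (3843974 - 598956)/6631232 = 3245018*(1/6631232) = 1622509/3315616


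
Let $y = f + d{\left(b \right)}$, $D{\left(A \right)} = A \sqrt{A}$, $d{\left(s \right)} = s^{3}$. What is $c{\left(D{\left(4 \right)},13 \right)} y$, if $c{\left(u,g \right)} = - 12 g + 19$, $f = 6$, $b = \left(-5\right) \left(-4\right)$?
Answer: $-1096822$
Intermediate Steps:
$b = 20$
$D{\left(A \right)} = A^{\frac{3}{2}}$
$y = 8006$ ($y = 6 + 20^{3} = 6 + 8000 = 8006$)
$c{\left(u,g \right)} = 19 - 12 g$
$c{\left(D{\left(4 \right)},13 \right)} y = \left(19 - 156\right) 8006 = \left(-137\right) 8006 = -1096822$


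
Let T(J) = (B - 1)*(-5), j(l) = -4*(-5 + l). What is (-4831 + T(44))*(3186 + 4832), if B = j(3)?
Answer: -39015588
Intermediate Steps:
j(l) = 20 - 4*l
B = 8 (B = 20 - 4*3 = 20 - 12 = 8)
T(J) = -35 (T(J) = (8 - 1)*(-5) = 7*(-5) = -35)
(-4831 + T(44))*(3186 + 4832) = (-4831 - 35)*(3186 + 4832) = -4866*8018 = -39015588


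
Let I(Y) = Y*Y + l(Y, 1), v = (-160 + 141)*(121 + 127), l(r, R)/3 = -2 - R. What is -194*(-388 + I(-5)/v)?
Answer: 44335596/589 ≈ 75273.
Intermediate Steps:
l(r, R) = -6 - 3*R (l(r, R) = 3*(-2 - R) = -6 - 3*R)
v = -4712 (v = -19*248 = -4712)
I(Y) = -9 + Y² (I(Y) = Y*Y + (-6 - 3*1) = Y² + (-6 - 3) = Y² - 9 = -9 + Y²)
-194*(-388 + I(-5)/v) = -194*(-388 + (-9 + (-5)²)/(-4712)) = -194*(-388 + (-9 + 25)*(-1/4712)) = -194*(-388 + 16*(-1/4712)) = -194*(-388 - 2/589) = -194*(-228534/589) = 44335596/589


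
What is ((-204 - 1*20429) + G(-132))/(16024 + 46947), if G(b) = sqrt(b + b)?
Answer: -20633/62971 + 2*I*sqrt(66)/62971 ≈ -0.32766 + 0.00025802*I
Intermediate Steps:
G(b) = sqrt(2)*sqrt(b) (G(b) = sqrt(2*b) = sqrt(2)*sqrt(b))
((-204 - 1*20429) + G(-132))/(16024 + 46947) = ((-204 - 1*20429) + sqrt(2)*sqrt(-132))/(16024 + 46947) = ((-204 - 20429) + sqrt(2)*(2*I*sqrt(33)))/62971 = (-20633 + 2*I*sqrt(66))*(1/62971) = -20633/62971 + 2*I*sqrt(66)/62971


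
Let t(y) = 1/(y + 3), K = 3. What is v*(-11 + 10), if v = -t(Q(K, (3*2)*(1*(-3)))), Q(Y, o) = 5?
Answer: ⅛ ≈ 0.12500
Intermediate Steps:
t(y) = 1/(3 + y)
v = -⅛ (v = -1/(3 + 5) = -1/8 = -1*⅛ = -⅛ ≈ -0.12500)
v*(-11 + 10) = -(-11 + 10)/8 = -⅛*(-1) = ⅛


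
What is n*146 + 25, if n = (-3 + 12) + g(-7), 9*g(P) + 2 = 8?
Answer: 4309/3 ≈ 1436.3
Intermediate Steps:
g(P) = ⅔ (g(P) = -2/9 + (⅑)*8 = -2/9 + 8/9 = ⅔)
n = 29/3 (n = (-3 + 12) + ⅔ = 9 + ⅔ = 29/3 ≈ 9.6667)
n*146 + 25 = (29/3)*146 + 25 = 4234/3 + 25 = 4309/3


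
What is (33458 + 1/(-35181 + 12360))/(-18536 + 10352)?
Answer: -763545017/186767064 ≈ -4.0882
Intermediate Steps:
(33458 + 1/(-35181 + 12360))/(-18536 + 10352) = (33458 + 1/(-22821))/(-8184) = (33458 - 1/22821)*(-1/8184) = (763545017/22821)*(-1/8184) = -763545017/186767064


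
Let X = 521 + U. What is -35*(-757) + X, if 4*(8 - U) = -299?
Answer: 108395/4 ≈ 27099.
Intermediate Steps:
U = 331/4 (U = 8 - 1/4*(-299) = 8 + 299/4 = 331/4 ≈ 82.750)
X = 2415/4 (X = 521 + 331/4 = 2415/4 ≈ 603.75)
-35*(-757) + X = -35*(-757) + 2415/4 = 26495 + 2415/4 = 108395/4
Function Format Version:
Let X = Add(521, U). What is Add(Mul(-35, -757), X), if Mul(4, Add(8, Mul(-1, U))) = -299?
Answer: Rational(108395, 4) ≈ 27099.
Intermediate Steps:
U = Rational(331, 4) (U = Add(8, Mul(Rational(-1, 4), -299)) = Add(8, Rational(299, 4)) = Rational(331, 4) ≈ 82.750)
X = Rational(2415, 4) (X = Add(521, Rational(331, 4)) = Rational(2415, 4) ≈ 603.75)
Add(Mul(-35, -757), X) = Add(Mul(-35, -757), Rational(2415, 4)) = Add(26495, Rational(2415, 4)) = Rational(108395, 4)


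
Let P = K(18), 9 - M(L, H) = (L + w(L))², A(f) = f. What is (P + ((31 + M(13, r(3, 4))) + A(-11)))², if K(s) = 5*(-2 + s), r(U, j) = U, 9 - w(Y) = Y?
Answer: 784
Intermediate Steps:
w(Y) = 9 - Y
K(s) = -10 + 5*s
M(L, H) = -72 (M(L, H) = 9 - (L + (9 - L))² = 9 - 1*9² = 9 - 1*81 = 9 - 81 = -72)
P = 80 (P = -10 + 5*18 = -10 + 90 = 80)
(P + ((31 + M(13, r(3, 4))) + A(-11)))² = (80 + ((31 - 72) - 11))² = (80 + (-41 - 11))² = (80 - 52)² = 28² = 784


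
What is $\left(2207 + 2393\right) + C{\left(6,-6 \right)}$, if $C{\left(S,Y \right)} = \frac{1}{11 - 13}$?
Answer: $\frac{9199}{2} \approx 4599.5$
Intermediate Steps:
$C{\left(S,Y \right)} = - \frac{1}{2}$ ($C{\left(S,Y \right)} = \frac{1}{-2} = - \frac{1}{2}$)
$\left(2207 + 2393\right) + C{\left(6,-6 \right)} = \left(2207 + 2393\right) - \frac{1}{2} = 4600 - \frac{1}{2} = \frac{9199}{2}$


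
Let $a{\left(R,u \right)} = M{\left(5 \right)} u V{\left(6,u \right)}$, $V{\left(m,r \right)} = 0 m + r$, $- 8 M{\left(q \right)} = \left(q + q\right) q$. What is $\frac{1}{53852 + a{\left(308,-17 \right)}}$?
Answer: $\frac{4}{208183} \approx 1.9214 \cdot 10^{-5}$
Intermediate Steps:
$M{\left(q \right)} = - \frac{q^{2}}{4}$ ($M{\left(q \right)} = - \frac{\left(q + q\right) q}{8} = - \frac{2 q q}{8} = - \frac{2 q^{2}}{8} = - \frac{q^{2}}{4}$)
$V{\left(m,r \right)} = r$ ($V{\left(m,r \right)} = 0 + r = r$)
$a{\left(R,u \right)} = - \frac{25 u^{2}}{4}$ ($a{\left(R,u \right)} = - \frac{5^{2}}{4} u u = \left(- \frac{1}{4}\right) 25 u u = - \frac{25 u}{4} u = - \frac{25 u^{2}}{4}$)
$\frac{1}{53852 + a{\left(308,-17 \right)}} = \frac{1}{53852 - \frac{25 \left(-17\right)^{2}}{4}} = \frac{1}{53852 - \frac{7225}{4}} = \frac{1}{\frac{208183}{4}} = \frac{4}{208183}$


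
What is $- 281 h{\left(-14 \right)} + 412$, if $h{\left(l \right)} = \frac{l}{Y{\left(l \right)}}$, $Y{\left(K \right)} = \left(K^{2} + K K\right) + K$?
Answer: $\frac{11405}{27} \approx 422.41$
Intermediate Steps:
$Y{\left(K \right)} = K + 2 K^{2}$ ($Y{\left(K \right)} = \left(K^{2} + K^{2}\right) + K = 2 K^{2} + K = K + 2 K^{2}$)
$h{\left(l \right)} = \frac{1}{1 + 2 l}$ ($h{\left(l \right)} = \frac{l}{l \left(1 + 2 l\right)} = l \frac{1}{l \left(1 + 2 l\right)} = \frac{1}{1 + 2 l}$)
$- 281 h{\left(-14 \right)} + 412 = - \frac{281}{1 + 2 \left(-14\right)} + 412 = - \frac{281}{1 - 28} + 412 = - \frac{281}{-27} + 412 = \left(-281\right) \left(- \frac{1}{27}\right) + 412 = \frac{281}{27} + 412 = \frac{11405}{27}$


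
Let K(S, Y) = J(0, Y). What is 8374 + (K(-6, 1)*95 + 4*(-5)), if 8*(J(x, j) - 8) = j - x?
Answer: 73007/8 ≈ 9125.9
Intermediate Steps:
J(x, j) = 8 - x/8 + j/8 (J(x, j) = 8 + (j - x)/8 = 8 + (-x/8 + j/8) = 8 - x/8 + j/8)
K(S, Y) = 8 + Y/8 (K(S, Y) = 8 - 1/8*0 + Y/8 = 8 + 0 + Y/8 = 8 + Y/8)
8374 + (K(-6, 1)*95 + 4*(-5)) = 8374 + ((8 + (1/8)*1)*95 + 4*(-5)) = 8374 + ((8 + 1/8)*95 - 20) = 8374 + ((65/8)*95 - 20) = 8374 + (6175/8 - 20) = 8374 + 6015/8 = 73007/8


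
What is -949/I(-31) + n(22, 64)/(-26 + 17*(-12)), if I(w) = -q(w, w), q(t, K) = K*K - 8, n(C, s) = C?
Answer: 98652/109595 ≈ 0.90015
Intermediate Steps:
q(t, K) = -8 + K**2 (q(t, K) = K**2 - 8 = -8 + K**2)
I(w) = 8 - w**2 (I(w) = -(-8 + w**2) = 8 - w**2)
-949/I(-31) + n(22, 64)/(-26 + 17*(-12)) = -949/(8 - 1*(-31)**2) + 22/(-26 + 17*(-12)) = -949/(8 - 1*961) + 22/(-26 - 204) = -949/(8 - 961) + 22/(-230) = -949/(-953) + 22*(-1/230) = -949*(-1/953) - 11/115 = 949/953 - 11/115 = 98652/109595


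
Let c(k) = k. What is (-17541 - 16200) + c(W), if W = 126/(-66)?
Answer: -371172/11 ≈ -33743.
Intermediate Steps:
W = -21/11 (W = 126*(-1/66) = -21/11 ≈ -1.9091)
(-17541 - 16200) + c(W) = (-17541 - 16200) - 21/11 = -33741 - 21/11 = -371172/11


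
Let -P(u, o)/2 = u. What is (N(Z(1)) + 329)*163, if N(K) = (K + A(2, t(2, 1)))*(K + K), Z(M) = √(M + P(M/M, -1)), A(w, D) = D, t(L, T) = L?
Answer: 53301 + 652*I ≈ 53301.0 + 652.0*I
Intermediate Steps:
P(u, o) = -2*u
Z(M) = √(-2 + M) (Z(M) = √(M - 2*M/M) = √(M - 2*1) = √(M - 2) = √(-2 + M))
N(K) = 2*K*(2 + K) (N(K) = (K + 2)*(K + K) = (2 + K)*(2*K) = 2*K*(2 + K))
(N(Z(1)) + 329)*163 = (2*√(-2 + 1)*(2 + √(-2 + 1)) + 329)*163 = (2*√(-1)*(2 + √(-1)) + 329)*163 = (2*I*(2 + I) + 329)*163 = (329 + 2*I*(2 + I))*163 = 53627 + 326*I*(2 + I)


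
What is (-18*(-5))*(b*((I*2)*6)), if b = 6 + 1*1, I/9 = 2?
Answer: 136080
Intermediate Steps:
I = 18 (I = 9*2 = 18)
b = 7 (b = 6 + 1 = 7)
(-18*(-5))*(b*((I*2)*6)) = (-18*(-5))*(7*((18*2)*6)) = 90*(7*(36*6)) = 90*(7*216) = 90*1512 = 136080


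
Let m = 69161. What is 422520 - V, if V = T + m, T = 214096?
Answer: 139263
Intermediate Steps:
V = 283257 (V = 214096 + 69161 = 283257)
422520 - V = 422520 - 1*283257 = 422520 - 283257 = 139263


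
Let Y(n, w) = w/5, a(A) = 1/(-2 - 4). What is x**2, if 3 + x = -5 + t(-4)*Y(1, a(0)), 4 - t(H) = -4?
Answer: 15376/225 ≈ 68.338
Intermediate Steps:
a(A) = -1/6 (a(A) = 1/(-6) = -1/6)
t(H) = 8 (t(H) = 4 - 1*(-4) = 4 + 4 = 8)
Y(n, w) = w/5 (Y(n, w) = w*(1/5) = w/5)
x = -124/15 (x = -3 + (-5 + 8*((1/5)*(-1/6))) = -3 + (-5 + 8*(-1/30)) = -3 + (-5 - 4/15) = -3 - 79/15 = -124/15 ≈ -8.2667)
x**2 = (-124/15)**2 = 15376/225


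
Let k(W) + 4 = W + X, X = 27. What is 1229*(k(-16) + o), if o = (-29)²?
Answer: 1042192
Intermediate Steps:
o = 841
k(W) = 23 + W (k(W) = -4 + (W + 27) = -4 + (27 + W) = 23 + W)
1229*(k(-16) + o) = 1229*((23 - 16) + 841) = 1229*(7 + 841) = 1229*848 = 1042192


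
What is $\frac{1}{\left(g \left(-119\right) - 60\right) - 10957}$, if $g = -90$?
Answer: $- \frac{1}{307} \approx -0.0032573$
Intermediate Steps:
$\frac{1}{\left(g \left(-119\right) - 60\right) - 10957} = \frac{1}{\left(\left(-90\right) \left(-119\right) - 60\right) - 10957} = \frac{1}{\left(10710 - 60\right) - 10957} = \frac{1}{10650 - 10957} = \frac{1}{-307} = - \frac{1}{307}$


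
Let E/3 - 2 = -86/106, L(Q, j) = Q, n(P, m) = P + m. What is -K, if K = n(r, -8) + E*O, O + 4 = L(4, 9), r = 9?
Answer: -1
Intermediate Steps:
E = 189/53 (E = 6 + 3*(-86/106) = 6 + 3*(-86*1/106) = 6 + 3*(-43/53) = 6 - 129/53 = 189/53 ≈ 3.5660)
O = 0 (O = -4 + 4 = 0)
K = 1 (K = (9 - 8) + (189/53)*0 = 1 + 0 = 1)
-K = -1*1 = -1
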